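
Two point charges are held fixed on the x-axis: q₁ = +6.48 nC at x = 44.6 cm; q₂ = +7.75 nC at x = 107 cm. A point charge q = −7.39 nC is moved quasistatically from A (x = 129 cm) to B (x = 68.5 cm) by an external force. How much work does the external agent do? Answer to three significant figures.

-2.88×10⁻⁷ J

For quasistatic motion the external work equals the change in potential energy: W_ext = qΔV = q(V_B − V_A).
At A: distances to the source charges are 0.844 m, 0.220 m; V_A = Σ kqᵢ/rᵢ = 386 V.
At B: distances to the source charges are 0.239 m, 0.385 m; V_B = Σ kqᵢ/rᵢ = 425 V.
ΔV = V_B − V_A = 39.0 V.
W_ext = qΔV = (-7.39×10⁻⁹ C)(39.0 V) = -2.88×10⁻⁷ J.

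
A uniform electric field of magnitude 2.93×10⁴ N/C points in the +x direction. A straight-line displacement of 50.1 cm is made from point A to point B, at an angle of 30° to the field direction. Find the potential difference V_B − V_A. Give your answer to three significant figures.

Only the component of displacement along E changes the potential: ΔV = −E·d·cosθ.
ΔV = −(2.93×10⁴ V/m)(0.501 m)cos30° = -1.27×10⁴ V.

-1.27×10⁴ V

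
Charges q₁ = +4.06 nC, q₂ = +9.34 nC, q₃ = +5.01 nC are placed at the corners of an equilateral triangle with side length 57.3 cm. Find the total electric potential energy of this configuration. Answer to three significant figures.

1.65×10⁻⁶ J

The assembly work is the sum of pairwise potential energies, U = Σ_{i<j} kqᵢqⱼ/rᵢⱼ.
All three pair separations equal the side length, 0.573 m.
U = (5.95×10⁻⁷) + (3.19×10⁻⁷) + (7.34×10⁻⁷) = 1.65×10⁻⁶ J.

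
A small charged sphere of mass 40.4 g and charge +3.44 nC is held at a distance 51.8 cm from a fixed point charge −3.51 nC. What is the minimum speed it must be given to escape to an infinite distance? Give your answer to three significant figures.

3.22×10⁻³ m/s

To just escape, total mechanical energy must reach zero at infinity: ½mv²_min + U = 0, so ½mv²_min = −U = |kQq|/r.
|U| = |kQq|/r = (8.99×10⁹ N·m²/C²)(3.51×10⁻⁹)(3.44×10⁻⁹)/(0.518) = 2.10×10⁻⁷ J.
v_min = √(2|U|/m) = √(2·2.10×10⁻⁷/0.0404) = 3.22×10⁻³ m/s.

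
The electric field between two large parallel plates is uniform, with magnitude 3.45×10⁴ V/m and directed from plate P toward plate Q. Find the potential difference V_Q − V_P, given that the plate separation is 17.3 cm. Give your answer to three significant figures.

In a uniform field, potential decreases in the direction of E: ΔV = −E·d for a displacement d parallel to E.
Going from P to Q is a displacement of 17.3 cm along the field, so V_Q − V_P = −Ed = -5970 V.

-5970 V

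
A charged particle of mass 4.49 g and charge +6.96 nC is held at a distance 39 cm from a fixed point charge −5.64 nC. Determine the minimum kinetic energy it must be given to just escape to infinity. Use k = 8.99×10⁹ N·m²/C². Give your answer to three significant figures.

9.05×10⁻⁷ J

To just escape, total mechanical energy must reach zero at infinity: ½mv²_min + U = 0, so ½mv²_min = −U = |kQq|/r.
|U| = |kQq|/r = (8.99×10⁹ N·m²/C²)(5.64×10⁻⁹)(6.96×10⁻⁹)/(0.390) = 9.05×10⁻⁷ J.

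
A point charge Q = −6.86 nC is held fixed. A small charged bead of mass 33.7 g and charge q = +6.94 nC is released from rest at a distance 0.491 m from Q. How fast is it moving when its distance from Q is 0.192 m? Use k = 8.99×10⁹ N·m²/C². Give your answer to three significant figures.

8.98×10⁻³ m/s

Only the electrostatic force acts, so mechanical energy is conserved: ½mv² = U₁ − U₂ = kQq(1/r₁ − 1/r₂).
U₁ − U₂ = (8.99×10⁹ N·m²/C²)(-6.86×10⁻⁹ C)(6.94×10⁻⁹ C)(1/0.491 − 1/0.192) = 1.36×10⁻⁶ J.
v = √(2·1.36×10⁻⁶/0.0337) = 8.98×10⁻³ m/s.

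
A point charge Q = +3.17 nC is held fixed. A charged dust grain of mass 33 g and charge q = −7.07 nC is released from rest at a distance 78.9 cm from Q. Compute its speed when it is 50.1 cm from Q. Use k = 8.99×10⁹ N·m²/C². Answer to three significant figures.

Only the electrostatic force acts, so mechanical energy is conserved: ½mv² = U₁ − U₂ = kQq(1/r₁ − 1/r₂).
U₁ − U₂ = (8.99×10⁹ N·m²/C²)(3.17×10⁻⁹ C)(-7.07×10⁻⁹ C)(1/0.789 − 1/0.501) = 1.47×10⁻⁷ J.
v = √(2·1.47×10⁻⁷/0.0330) = 2.98×10⁻³ m/s.

2.98×10⁻³ m/s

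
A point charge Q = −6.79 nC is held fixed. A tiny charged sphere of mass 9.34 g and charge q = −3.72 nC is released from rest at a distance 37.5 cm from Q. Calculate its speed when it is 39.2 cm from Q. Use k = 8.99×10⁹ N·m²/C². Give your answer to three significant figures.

Only the electrostatic force acts, so mechanical energy is conserved: ½mv² = U₁ − U₂ = kQq(1/r₁ − 1/r₂).
U₁ − U₂ = (8.99×10⁹ N·m²/C²)(-6.79×10⁻⁹ C)(-3.72×10⁻⁹ C)(1/0.375 − 1/0.392) = 2.63×10⁻⁸ J.
v = √(2·2.63×10⁻⁸/9.34×10⁻³) = 2.37×10⁻³ m/s.

2.37×10⁻³ m/s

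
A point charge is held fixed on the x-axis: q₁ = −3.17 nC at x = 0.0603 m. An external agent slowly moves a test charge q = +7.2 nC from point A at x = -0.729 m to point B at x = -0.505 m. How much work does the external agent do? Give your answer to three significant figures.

-1.03×10⁻⁷ J

For quasistatic motion the external work equals the change in potential energy: W_ext = qΔV = q(V_B − V_A).
At A: distance to the source charge is 0.789 m; V_A = kq₁/r = -36.1 V.
At B: distance to the source charge is 0.565 m; V_B = kq₁/r = -50.4 V.
ΔV = V_B − V_A = -14.3 V.
W_ext = qΔV = (7.20×10⁻⁹ C)(-14.3 V) = -1.03×10⁻⁷ J.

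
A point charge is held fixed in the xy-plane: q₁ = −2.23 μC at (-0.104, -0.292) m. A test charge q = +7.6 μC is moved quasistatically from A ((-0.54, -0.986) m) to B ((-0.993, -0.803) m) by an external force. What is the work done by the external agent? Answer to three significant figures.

For quasistatic motion the external work equals the change in potential energy: W_ext = qΔV = q(V_B − V_A).
At A: distance to the source charge is 0.820 m; V_A = kq₁/r = -2.45×10⁴ V.
At B: distance to the source charge is 1.03 m; V_B = kq₁/r = -1.96×10⁴ V.
ΔV = V_B − V_A = 4910 V.
W_ext = qΔV = (7.60×10⁻⁶ C)(4910 V) = 0.0373 J.

0.0373 J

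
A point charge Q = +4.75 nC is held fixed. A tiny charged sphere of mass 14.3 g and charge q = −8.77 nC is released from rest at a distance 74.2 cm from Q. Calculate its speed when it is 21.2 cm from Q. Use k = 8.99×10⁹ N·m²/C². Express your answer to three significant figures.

Only the electrostatic force acts, so mechanical energy is conserved: ½mv² = U₁ − U₂ = kQq(1/r₁ − 1/r₂).
U₁ − U₂ = (8.99×10⁹ N·m²/C²)(4.75×10⁻⁹ C)(-8.77×10⁻⁹ C)(1/0.742 − 1/0.212) = 1.26×10⁻⁶ J.
v = √(2·1.26×10⁻⁶/0.0143) = 0.0133 m/s.

0.0133 m/s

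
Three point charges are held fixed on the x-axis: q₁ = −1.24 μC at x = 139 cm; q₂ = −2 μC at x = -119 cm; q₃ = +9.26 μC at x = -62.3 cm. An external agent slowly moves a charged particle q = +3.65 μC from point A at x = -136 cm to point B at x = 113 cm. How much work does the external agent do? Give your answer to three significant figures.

-0.0229 J

For quasistatic motion the external work equals the change in potential energy: W_ext = qΔV = q(V_B − V_A).
At A: distances to the source charges are 2.75 m, 0.170 m, 0.737 m; V_A = Σ kqᵢ/rᵢ = 3140 V.
At B: distances to the source charges are 0.260 m, 2.32 m, 1.75 m; V_B = Σ kqᵢ/rᵢ = -3140 V.
ΔV = V_B − V_A = -6270 V.
W_ext = qΔV = (3.65×10⁻⁶ C)(-6270 V) = -0.0229 J.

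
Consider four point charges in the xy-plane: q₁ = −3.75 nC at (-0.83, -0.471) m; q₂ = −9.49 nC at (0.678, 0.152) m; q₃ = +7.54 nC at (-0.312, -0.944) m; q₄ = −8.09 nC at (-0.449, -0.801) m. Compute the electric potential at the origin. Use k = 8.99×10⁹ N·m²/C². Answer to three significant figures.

Electric potential is a scalar, so the contributions from each charge add algebraically: V = Σ kqᵢ/rᵢ.
Distances from the field point to each charge: r₁ = 0.954 m, r₂ = 0.695 m, r₃ = 0.994 m, r₄ = 0.918 m.
V = k[(-3.75×10⁻⁹)/(0.954) + (-9.49×10⁻⁹)/(0.695) + (7.54×10⁻⁹)/(0.994) + (-8.09×10⁻⁹)/(0.918)] = -169 V.

-169 V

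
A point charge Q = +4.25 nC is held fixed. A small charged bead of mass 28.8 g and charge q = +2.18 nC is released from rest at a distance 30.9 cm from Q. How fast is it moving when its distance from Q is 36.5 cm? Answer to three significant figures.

Only the electrostatic force acts, so mechanical energy is conserved: ½mv² = U₁ − U₂ = kQq(1/r₁ − 1/r₂).
U₁ − U₂ = (8.99×10⁹ N·m²/C²)(4.25×10⁻⁹ C)(2.18×10⁻⁹ C)(1/0.309 − 1/0.365) = 4.14×10⁻⁸ J.
v = √(2·4.14×10⁻⁸/0.0288) = 1.69×10⁻³ m/s.

1.69×10⁻³ m/s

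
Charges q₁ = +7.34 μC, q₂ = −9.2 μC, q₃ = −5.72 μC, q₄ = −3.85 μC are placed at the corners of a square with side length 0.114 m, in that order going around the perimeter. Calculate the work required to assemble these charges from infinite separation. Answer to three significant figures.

-2.03 J

The work to assemble the configuration equals its total potential energy, U = Σ kqᵢqⱼ/rᵢⱼ over all pairs.
The four side pairs have separation 0.114 m and the two diagonal pairs 0.161 m.
Summing all 6 pair terms gives U = -2.03 J.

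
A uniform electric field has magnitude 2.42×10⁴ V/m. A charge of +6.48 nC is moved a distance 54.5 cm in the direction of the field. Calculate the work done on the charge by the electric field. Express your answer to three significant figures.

The potential change for a displacement 54.5 cm in the direction of the field is ΔV = −Ed = -1.32×10⁴ V.
W_field = −qΔV = 8.55×10⁻⁵ J.

8.55×10⁻⁵ J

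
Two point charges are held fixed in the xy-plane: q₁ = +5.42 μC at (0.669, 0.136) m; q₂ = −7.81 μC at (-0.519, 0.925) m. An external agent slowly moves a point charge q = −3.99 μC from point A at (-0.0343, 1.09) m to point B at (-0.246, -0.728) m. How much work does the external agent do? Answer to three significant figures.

For quasistatic motion the external work equals the change in potential energy: W_ext = qΔV = q(V_B − V_A).
At A: distances to the source charges are 1.19 m, 0.512 m; V_A = Σ kqᵢ/rᵢ = -9.60×10⁴ V.
At B: distances to the source charges are 1.26 m, 1.68 m; V_B = Σ kqᵢ/rᵢ = -3190 V.
ΔV = V_B − V_A = 9.28×10⁴ V.
W_ext = qΔV = (-3.99×10⁻⁶ C)(9.28×10⁴ V) = -0.370 J.

-0.370 J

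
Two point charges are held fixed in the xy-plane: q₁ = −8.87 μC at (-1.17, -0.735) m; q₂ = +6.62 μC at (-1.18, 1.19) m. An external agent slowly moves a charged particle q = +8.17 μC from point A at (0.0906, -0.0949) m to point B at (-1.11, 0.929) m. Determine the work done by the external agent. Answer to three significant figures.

1.60 J

For quasistatic motion the external work equals the change in potential energy: W_ext = qΔV = q(V_B − V_A).
At A: distances to the source charges are 1.41 m, 1.81 m; V_A = Σ kqᵢ/rᵢ = -2.35×10⁴ V.
At B: distances to the source charges are 1.67 m, 0.270 m; V_B = Σ kqᵢ/rᵢ = 1.72×10⁵ V.
ΔV = V_B − V_A = 1.96×10⁵ V.
W_ext = qΔV = (8.17×10⁻⁶ C)(1.96×10⁵ V) = 1.60 J.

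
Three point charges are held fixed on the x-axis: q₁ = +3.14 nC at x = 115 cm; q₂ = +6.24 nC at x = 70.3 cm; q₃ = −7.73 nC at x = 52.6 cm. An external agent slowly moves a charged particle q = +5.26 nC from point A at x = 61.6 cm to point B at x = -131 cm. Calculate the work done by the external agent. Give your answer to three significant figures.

4.00×10⁻⁷ J

For quasistatic motion the external work equals the change in potential energy: W_ext = qΔV = q(V_B − V_A).
At A: distances to the source charges are 0.534 m, 0.0870 m, 0.0900 m; V_A = Σ kqᵢ/rᵢ = -74.5 V.
At B: distances to the source charges are 2.46 m, 2.01 m, 1.84 m; V_B = Σ kqᵢ/rᵢ = 1.49 V.
ΔV = V_B − V_A = 76.0 V.
W_ext = qΔV = (5.26×10⁻⁹ C)(76.0 V) = 4.00×10⁻⁷ J.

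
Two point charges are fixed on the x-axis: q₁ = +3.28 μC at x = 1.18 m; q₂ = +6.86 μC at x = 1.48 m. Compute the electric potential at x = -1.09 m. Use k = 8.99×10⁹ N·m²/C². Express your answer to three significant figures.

3.70×10⁴ V

Electric potential is a scalar, so the contributions from each charge add algebraically: V = Σ kqᵢ/rᵢ.
Distances from the field point to each charge: r₁ = 2.27 m, r₂ = 2.57 m.
V = k[(3.28×10⁻⁶)/(2.27) + (6.86×10⁻⁶)/(2.57)] = 3.70×10⁴ V.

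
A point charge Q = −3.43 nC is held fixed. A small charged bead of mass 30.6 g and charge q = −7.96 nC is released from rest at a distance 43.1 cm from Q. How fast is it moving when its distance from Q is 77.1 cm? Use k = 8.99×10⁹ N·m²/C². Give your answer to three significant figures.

Only the electrostatic force acts, so mechanical energy is conserved: ½mv² = U₁ − U₂ = kQq(1/r₁ − 1/r₂).
U₁ − U₂ = (8.99×10⁹ N·m²/C²)(-3.43×10⁻⁹ C)(-7.96×10⁻⁹ C)(1/0.431 − 1/0.771) = 2.51×10⁻⁷ J.
v = √(2·2.51×10⁻⁷/0.0306) = 4.05×10⁻³ m/s.

4.05×10⁻³ m/s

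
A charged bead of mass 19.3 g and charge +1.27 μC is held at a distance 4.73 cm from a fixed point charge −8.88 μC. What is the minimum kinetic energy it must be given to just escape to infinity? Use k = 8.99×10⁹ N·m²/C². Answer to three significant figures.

To just escape, total mechanical energy must reach zero at infinity: ½mv²_min + U = 0, so ½mv²_min = −U = |kQq|/r.
|U| = |kQq|/r = (8.99×10⁹ N·m²/C²)(8.88×10⁻⁶)(1.27×10⁻⁶)/(0.0473) = 2.14 J.

2.14 J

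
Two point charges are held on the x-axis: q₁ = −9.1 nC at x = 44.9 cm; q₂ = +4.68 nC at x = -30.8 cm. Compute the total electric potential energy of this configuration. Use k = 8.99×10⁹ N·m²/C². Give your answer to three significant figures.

-5.06×10⁻⁷ J

The assembly work is the sum of pairwise potential energies, U = Σ_{i<j} kqᵢqⱼ/rᵢⱼ.
Pair separations: r₁₂ = 0.757 m.
U = (-5.06×10⁻⁷) = -5.06×10⁻⁷ J.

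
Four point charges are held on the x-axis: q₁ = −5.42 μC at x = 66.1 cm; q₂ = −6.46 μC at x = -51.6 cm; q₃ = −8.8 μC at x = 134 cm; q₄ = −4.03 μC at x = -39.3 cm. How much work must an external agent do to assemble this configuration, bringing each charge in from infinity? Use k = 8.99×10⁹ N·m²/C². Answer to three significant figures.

3.45 J

The work to assemble the configuration equals its total potential energy, U = Σ kqᵢqⱼ/rᵢⱼ over all pairs.
Pair separations: r₁₂ = 1.18 m, r₁₃ = 0.679 m, r₁₄ = 1.05 m, r₂₃ = 1.86 m, r₂₄ = 0.123 m, r₃₄ = 1.73 m.
Summing all 6 pair terms gives U = 3.45 J.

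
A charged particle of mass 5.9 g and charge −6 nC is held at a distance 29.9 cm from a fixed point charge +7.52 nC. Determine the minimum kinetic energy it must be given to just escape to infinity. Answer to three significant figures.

To just escape, total mechanical energy must reach zero at infinity: ½mv²_min + U = 0, so ½mv²_min = −U = |kQq|/r.
|U| = |kQq|/r = (8.99×10⁹ N·m²/C²)(7.52×10⁻⁹)(6.00×10⁻⁹)/(0.299) = 1.36×10⁻⁶ J.

1.36×10⁻⁶ J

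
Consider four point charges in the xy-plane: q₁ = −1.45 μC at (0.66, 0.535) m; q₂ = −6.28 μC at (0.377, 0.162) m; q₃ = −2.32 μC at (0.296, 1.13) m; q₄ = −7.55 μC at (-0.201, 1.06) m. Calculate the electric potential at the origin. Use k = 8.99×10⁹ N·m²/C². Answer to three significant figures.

The total potential is the scalar sum of each charge's contribution, V = Σ kqᵢ/rᵢ.
Distances from the field point to each charge: r₁ = 0.850 m, r₂ = 0.410 m, r₃ = 1.17 m, r₄ = 1.08 m.
V = k[(-1.45×10⁻⁶)/(0.850) + (-6.28×10⁻⁶)/(0.410) + (-2.32×10⁻⁶)/(1.17) + (-7.55×10⁻⁶)/(1.08)] = -2.34×10⁵ V.

-2.34×10⁵ V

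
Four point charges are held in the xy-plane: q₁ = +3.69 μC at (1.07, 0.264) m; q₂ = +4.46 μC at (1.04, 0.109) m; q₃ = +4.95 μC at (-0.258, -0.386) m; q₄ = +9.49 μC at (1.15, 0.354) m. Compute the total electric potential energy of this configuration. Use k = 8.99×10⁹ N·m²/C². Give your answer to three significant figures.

The assembly work is the sum of pairwise potential energies, U = Σ_{i<j} kqᵢqⱼ/rᵢⱼ.
Pair separations: r₁₂ = 0.158 m, r₁₃ = 1.48 m, r₁₄ = 0.120 m, r₂₃ = 1.39 m, r₂₄ = 0.269 m, r₃₄ = 1.59 m.
Summing all 6 pair terms gives U = 5.49 J.

5.49 J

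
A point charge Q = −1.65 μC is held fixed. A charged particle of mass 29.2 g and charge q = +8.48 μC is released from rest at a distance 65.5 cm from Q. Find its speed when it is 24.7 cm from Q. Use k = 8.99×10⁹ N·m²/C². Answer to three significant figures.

Only the electrostatic force acts, so mechanical energy is conserved: ½mv² = U₁ − U₂ = kQq(1/r₁ − 1/r₂).
U₁ − U₂ = (8.99×10⁹ N·m²/C²)(-1.65×10⁻⁶ C)(8.48×10⁻⁶ C)(1/0.655 − 1/0.247) = 0.317 J.
v = √(2·0.317/0.0292) = 4.66 m/s.

4.66 m/s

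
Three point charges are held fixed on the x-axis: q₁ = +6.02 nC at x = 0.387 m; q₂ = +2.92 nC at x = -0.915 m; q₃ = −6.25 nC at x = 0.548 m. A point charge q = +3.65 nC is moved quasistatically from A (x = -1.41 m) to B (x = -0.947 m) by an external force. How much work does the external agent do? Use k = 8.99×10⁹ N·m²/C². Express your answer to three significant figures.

For quasistatic motion the external work equals the change in potential energy: W_ext = qΔV = q(V_B − V_A).
At A: distances to the source charges are 1.80 m, 0.495 m, 1.96 m; V_A = Σ kqᵢ/rᵢ = 54.5 V.
At B: distances to the source charges are 1.33 m, 0.0320 m, 1.50 m; V_B = Σ kqᵢ/rᵢ = 823 V.
ΔV = V_B − V_A = 769 V.
W_ext = qΔV = (3.65×10⁻⁹ C)(769 V) = 2.81×10⁻⁶ J.

2.81×10⁻⁶ J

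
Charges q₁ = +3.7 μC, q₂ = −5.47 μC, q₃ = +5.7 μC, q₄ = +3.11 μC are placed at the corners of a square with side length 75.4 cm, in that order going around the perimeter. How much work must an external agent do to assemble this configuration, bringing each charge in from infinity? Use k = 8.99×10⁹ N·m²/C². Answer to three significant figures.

-0.230 J

The assembly work is the sum of pairwise potential energies, U = Σ_{i<j} kqᵢqⱼ/rᵢⱼ.
The four side pairs have separation 0.754 m and the two diagonal pairs 1.07 m.
Summing all 6 pair terms gives U = -0.230 J.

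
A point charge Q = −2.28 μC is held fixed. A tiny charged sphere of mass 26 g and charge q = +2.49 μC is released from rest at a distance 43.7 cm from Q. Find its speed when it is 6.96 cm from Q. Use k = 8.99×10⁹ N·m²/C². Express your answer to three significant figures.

Only the electrostatic force acts, so mechanical energy is conserved: ½mv² = U₁ − U₂ = kQq(1/r₁ − 1/r₂).
U₁ − U₂ = (8.99×10⁹ N·m²/C²)(-2.28×10⁻⁶ C)(2.49×10⁻⁶ C)(1/0.437 − 1/0.0696) = 0.617 J.
v = √(2·0.617/0.0260) = 6.89 m/s.

6.89 m/s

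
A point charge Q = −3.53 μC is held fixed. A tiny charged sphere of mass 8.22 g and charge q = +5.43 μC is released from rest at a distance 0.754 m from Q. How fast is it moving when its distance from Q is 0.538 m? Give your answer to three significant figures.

Only the electrostatic force acts, so mechanical energy is conserved: ½mv² = U₁ − U₂ = kQq(1/r₁ − 1/r₂).
U₁ − U₂ = (8.99×10⁹ N·m²/C²)(-3.53×10⁻⁶ C)(5.43×10⁻⁶ C)(1/0.754 − 1/0.538) = 0.0918 J.
v = √(2·0.0918/8.22×10⁻³) = 4.72 m/s.

4.72 m/s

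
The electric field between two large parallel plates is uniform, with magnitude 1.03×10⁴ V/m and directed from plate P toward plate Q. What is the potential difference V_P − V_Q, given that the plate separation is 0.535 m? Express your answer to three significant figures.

5510 V

In a uniform field, potential decreases in the direction of E: ΔV = −E·d for a displacement d parallel to E.
Going from Q to P is a displacement of 0.535 m opposite to the field, so V_P − V_Q = +Ed = 5510 V.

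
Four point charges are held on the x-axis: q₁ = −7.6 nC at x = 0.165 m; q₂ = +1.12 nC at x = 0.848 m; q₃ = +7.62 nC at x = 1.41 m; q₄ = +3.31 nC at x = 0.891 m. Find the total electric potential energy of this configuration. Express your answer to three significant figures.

The assembly work is the sum of pairwise potential energies, U = Σ_{i<j} kqᵢqⱼ/rᵢⱼ.
Pair separations: r₁₂ = 0.683 m, r₁₃ = 1.24 m, r₁₄ = 0.726 m, r₂₃ = 0.562 m, r₂₄ = 0.0430 m, r₃₄ = 0.519 m.
Summing all 6 pair terms gives U = 5.07×10⁻⁷ J.

5.07×10⁻⁷ J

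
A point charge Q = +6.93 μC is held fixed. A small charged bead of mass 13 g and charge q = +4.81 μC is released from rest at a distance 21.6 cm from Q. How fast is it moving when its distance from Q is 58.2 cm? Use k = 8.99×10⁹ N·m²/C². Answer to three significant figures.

11.6 m/s

Only the electrostatic force acts, so mechanical energy is conserved: ½mv² = U₁ − U₂ = kQq(1/r₁ − 1/r₂).
U₁ − U₂ = (8.99×10⁹ N·m²/C²)(6.93×10⁻⁶ C)(4.81×10⁻⁶ C)(1/0.216 − 1/0.582) = 0.872 J.
v = √(2·0.872/0.0130) = 11.6 m/s.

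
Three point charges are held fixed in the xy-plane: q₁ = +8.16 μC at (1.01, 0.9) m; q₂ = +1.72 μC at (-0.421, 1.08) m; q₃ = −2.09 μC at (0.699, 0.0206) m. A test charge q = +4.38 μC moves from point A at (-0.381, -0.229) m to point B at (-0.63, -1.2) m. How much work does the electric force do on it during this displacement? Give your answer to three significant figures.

0.0523 J

The work done by the electric force is W_field = −ΔU = −q(V_B − V_A) = q(V_A − V_B).
At A: distances to the source charges are 1.79 m, 1.31 m, 1.11 m; V_A = Σ kqᵢ/rᵢ = 3.58×10⁴ V.
At B: distances to the source charges are 2.66 m, 2.29 m, 1.80 m; V_B = Σ kqᵢ/rᵢ = 2.39×10⁴ V.
ΔV = V_B − V_A = -1.19×10⁴ V.
W_field = −qΔV = −(4.38×10⁻⁶ C)(-1.19×10⁴ V) = 0.0523 J.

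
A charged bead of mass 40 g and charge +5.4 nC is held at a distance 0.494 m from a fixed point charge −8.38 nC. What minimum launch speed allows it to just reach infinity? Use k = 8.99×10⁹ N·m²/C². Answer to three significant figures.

To just escape, total mechanical energy must reach zero at infinity: ½mv²_min + U = 0, so ½mv²_min = −U = |kQq|/r.
|U| = |kQq|/r = (8.99×10⁹ N·m²/C²)(8.38×10⁻⁹)(5.40×10⁻⁹)/(0.494) = 8.24×10⁻⁷ J.
v_min = √(2|U|/m) = √(2·8.24×10⁻⁷/0.0400) = 6.42×10⁻³ m/s.

6.42×10⁻³ m/s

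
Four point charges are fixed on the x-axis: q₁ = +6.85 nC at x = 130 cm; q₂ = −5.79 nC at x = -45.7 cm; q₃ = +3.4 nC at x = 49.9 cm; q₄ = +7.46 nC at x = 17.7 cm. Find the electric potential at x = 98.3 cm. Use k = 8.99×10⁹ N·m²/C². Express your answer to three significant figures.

304 V

Electric potential is a scalar, so the contributions from each charge add algebraically: V = Σ kqᵢ/rᵢ.
Distances from the field point to each charge: r₁ = 0.317 m, r₂ = 1.44 m, r₃ = 0.484 m, r₄ = 0.806 m.
V = k[(6.85×10⁻⁹)/(0.317) + (-5.79×10⁻⁹)/(1.44) + (3.40×10⁻⁹)/(0.484) + (7.46×10⁻⁹)/(0.806)] = 304 V.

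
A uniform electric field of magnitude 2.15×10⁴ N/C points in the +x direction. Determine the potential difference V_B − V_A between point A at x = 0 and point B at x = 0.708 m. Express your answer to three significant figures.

-1.52×10⁴ V

In a uniform field, potential decreases in the direction of E: V_B − V_A = −E·Δx.
V_B − V_A = −(2.15×10⁴ V/m)(0.708 m) = -1.52×10⁴ V.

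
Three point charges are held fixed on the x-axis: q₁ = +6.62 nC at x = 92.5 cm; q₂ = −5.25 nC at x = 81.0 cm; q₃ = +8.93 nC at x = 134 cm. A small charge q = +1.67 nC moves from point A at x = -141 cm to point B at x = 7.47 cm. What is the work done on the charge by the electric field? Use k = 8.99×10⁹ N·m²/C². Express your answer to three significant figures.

-5.98×10⁻⁸ J

The work done by the electric force is W_field = −ΔU = −q(V_B − V_A) = q(V_A − V_B).
At A: distances to the source charges are 2.33 m, 2.22 m, 2.75 m; V_A = Σ kqᵢ/rᵢ = 33.4 V.
At B: distances to the source charges are 0.850 m, 0.735 m, 1.27 m; V_B = Σ kqᵢ/rᵢ = 69.3 V.
ΔV = V_B − V_A = 35.8 V.
W_field = −qΔV = −(1.67×10⁻⁹ C)(35.8 V) = -5.98×10⁻⁸ J.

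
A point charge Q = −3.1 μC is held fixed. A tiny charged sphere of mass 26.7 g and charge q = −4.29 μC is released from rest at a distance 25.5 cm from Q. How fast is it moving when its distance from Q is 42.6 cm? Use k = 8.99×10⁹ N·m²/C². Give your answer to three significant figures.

3.75 m/s

Only the electrostatic force acts, so mechanical energy is conserved: ½mv² = U₁ − U₂ = kQq(1/r₁ − 1/r₂).
U₁ − U₂ = (8.99×10⁹ N·m²/C²)(-3.10×10⁻⁶ C)(-4.29×10⁻⁶ C)(1/0.255 − 1/0.426) = 0.188 J.
v = √(2·0.188/0.0267) = 3.75 m/s.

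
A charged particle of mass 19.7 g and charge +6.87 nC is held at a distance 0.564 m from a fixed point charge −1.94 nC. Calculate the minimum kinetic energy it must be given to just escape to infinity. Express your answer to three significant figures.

To just escape, total mechanical energy must reach zero at infinity: ½mv²_min + U = 0, so ½mv²_min = −U = |kQq|/r.
|U| = |kQq|/r = (8.99×10⁹ N·m²/C²)(1.94×10⁻⁹)(6.87×10⁻⁹)/(0.564) = 2.12×10⁻⁷ J.

2.12×10⁻⁷ J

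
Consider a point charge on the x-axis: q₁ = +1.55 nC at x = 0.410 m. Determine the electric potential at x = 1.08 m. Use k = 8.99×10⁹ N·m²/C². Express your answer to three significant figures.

Electric potential is a scalar, so the contributions from each charge add algebraically: V = Σ kqᵢ/rᵢ.
V = k[(1.55×10⁻⁹)/(0.670)] = 20.8 V.

20.8 V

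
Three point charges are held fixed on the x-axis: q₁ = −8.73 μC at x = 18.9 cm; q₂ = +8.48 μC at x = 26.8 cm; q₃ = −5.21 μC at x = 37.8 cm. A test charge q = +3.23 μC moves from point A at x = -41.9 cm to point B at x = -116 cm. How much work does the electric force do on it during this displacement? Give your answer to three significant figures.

-0.134 J

The work done by the electric force is W_field = −ΔU = −q(V_B − V_A) = q(V_A − V_B).
At A: distances to the source charges are 0.608 m, 0.687 m, 0.797 m; V_A = Σ kqᵢ/rᵢ = -7.69×10⁴ V.
At B: distances to the source charges are 1.35 m, 1.43 m, 1.54 m; V_B = Σ kqᵢ/rᵢ = -3.52×10⁴ V.
ΔV = V_B − V_A = 4.16×10⁴ V.
W_field = −qΔV = −(3.23×10⁻⁶ C)(4.16×10⁴ V) = -0.134 J.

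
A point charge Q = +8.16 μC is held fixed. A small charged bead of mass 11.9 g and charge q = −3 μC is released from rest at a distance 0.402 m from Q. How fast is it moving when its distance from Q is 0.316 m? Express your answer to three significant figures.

Only the electrostatic force acts, so mechanical energy is conserved: ½mv² = U₁ − U₂ = kQq(1/r₁ − 1/r₂).
U₁ − U₂ = (8.99×10⁹ N·m²/C²)(8.16×10⁻⁶ C)(-3.00×10⁻⁶ C)(1/0.402 − 1/0.316) = 0.149 J.
v = √(2·0.149/0.0119) = 5.00 m/s.

5.00 m/s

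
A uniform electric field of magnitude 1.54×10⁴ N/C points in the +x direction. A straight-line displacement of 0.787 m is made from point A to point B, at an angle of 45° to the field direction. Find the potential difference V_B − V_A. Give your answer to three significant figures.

Only the component of displacement along E changes the potential: ΔV = −E·d·cosθ.
ΔV = −(1.54×10⁴ V/m)(0.787 m)cos45° = -8570 V.

-8570 V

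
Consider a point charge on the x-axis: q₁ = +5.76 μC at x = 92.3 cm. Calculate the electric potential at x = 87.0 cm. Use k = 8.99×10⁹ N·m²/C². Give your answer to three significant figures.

9.77×10⁵ V

The total potential is the scalar sum of each charge's contribution, V = Σ kqᵢ/rᵢ.
V = k[(5.76×10⁻⁶)/(0.0530)] = 9.77×10⁵ V.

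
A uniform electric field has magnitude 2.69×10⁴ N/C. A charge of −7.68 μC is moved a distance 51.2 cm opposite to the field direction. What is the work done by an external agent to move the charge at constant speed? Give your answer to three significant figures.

The potential change for a displacement 51.2 cm opposite to the field direction is ΔV = +Ed = 1.38×10⁴ V.
W_ext = qΔV = -0.106 J.

-0.106 J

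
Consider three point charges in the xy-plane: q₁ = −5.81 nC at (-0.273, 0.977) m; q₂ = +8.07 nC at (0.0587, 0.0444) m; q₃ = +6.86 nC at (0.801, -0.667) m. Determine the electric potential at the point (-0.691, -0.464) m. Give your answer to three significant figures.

Electric potential is a scalar, so the contributions from each charge add algebraically: V = Σ kqᵢ/rᵢ.
Distances from the field point to each charge: r₁ = 1.50 m, r₂ = 0.906 m, r₃ = 1.51 m.
V = k[(-5.81×10⁻⁹)/(1.50) + (8.07×10⁻⁹)/(0.906) + (6.86×10⁻⁹)/(1.51)] = 86.2 V.

86.2 V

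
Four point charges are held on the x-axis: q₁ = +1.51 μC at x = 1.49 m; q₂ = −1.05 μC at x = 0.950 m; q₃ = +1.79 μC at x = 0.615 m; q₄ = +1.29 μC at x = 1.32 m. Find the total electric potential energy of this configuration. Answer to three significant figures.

The work to assemble the configuration equals its total potential energy, U = Σ kqᵢqⱼ/rᵢⱼ over all pairs.
Pair separations: r₁₂ = 0.540 m, r₁₃ = 0.875 m, r₁₄ = 0.170 m, r₂₃ = 0.335 m, r₂₄ = 0.370 m, r₃₄ = 0.705 m.
Summing all 6 pair terms gives U = 0.0505 J.

0.0505 J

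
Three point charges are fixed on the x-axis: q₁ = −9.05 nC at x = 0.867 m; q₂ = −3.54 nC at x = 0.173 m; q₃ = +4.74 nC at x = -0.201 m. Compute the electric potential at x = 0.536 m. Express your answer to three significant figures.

-276 V

Electric potential is a scalar, so the contributions from each charge add algebraically: V = Σ kqᵢ/rᵢ.
Distances from the field point to each charge: r₁ = 0.331 m, r₂ = 0.363 m, r₃ = 0.737 m.
V = k[(-9.05×10⁻⁹)/(0.331) + (-3.54×10⁻⁹)/(0.363) + (4.74×10⁻⁹)/(0.737)] = -276 V.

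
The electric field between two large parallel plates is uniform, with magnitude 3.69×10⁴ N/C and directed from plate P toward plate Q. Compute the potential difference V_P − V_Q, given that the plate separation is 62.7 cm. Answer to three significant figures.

In a uniform field, potential decreases in the direction of E: ΔV = −E·d for a displacement d parallel to E.
Going from Q to P is a displacement of 62.7 cm opposite to the field, so V_P − V_Q = +Ed = 2.31×10⁴ V.

2.31×10⁴ V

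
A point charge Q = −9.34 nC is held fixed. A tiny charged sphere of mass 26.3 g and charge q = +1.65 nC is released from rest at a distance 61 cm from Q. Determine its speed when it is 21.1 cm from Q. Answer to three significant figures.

Only the electrostatic force acts, so mechanical energy is conserved: ½mv² = U₁ − U₂ = kQq(1/r₁ − 1/r₂).
U₁ − U₂ = (8.99×10⁹ N·m²/C²)(-9.34×10⁻⁹ C)(1.65×10⁻⁹ C)(1/0.610 − 1/0.211) = 4.29×10⁻⁷ J.
v = √(2·4.29×10⁻⁷/0.0263) = 5.71×10⁻³ m/s.

5.71×10⁻³ m/s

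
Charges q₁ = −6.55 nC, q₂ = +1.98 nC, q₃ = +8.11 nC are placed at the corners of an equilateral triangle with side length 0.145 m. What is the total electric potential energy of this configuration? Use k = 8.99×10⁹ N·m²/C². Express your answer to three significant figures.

-3.10×10⁻⁶ J

The assembly work is the sum of pairwise potential energies, U = Σ_{i<j} kqᵢqⱼ/rᵢⱼ.
All three pair separations equal the side length, 0.145 m.
U = (-8.04×10⁻⁷) + (-3.29×10⁻⁶) + (9.96×10⁻⁷) = -3.10×10⁻⁶ J.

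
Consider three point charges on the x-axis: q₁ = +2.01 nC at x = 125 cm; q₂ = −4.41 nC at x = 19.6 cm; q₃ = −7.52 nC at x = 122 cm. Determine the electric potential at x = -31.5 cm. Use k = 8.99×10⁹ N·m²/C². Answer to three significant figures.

The total potential is the scalar sum of each charge's contribution, V = Σ kqᵢ/rᵢ.
Distances from the field point to each charge: r₁ = 1.56 m, r₂ = 0.511 m, r₃ = 1.53 m.
V = k[(2.01×10⁻⁹)/(1.56) + (-4.41×10⁻⁹)/(0.511) + (-7.52×10⁻⁹)/(1.53)] = -110 V.

-110 V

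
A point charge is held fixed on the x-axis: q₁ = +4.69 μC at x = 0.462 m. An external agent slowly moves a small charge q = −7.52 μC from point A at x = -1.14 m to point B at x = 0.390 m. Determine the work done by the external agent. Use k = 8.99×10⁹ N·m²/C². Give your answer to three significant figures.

-4.21 J

For quasistatic motion the external work equals the change in potential energy: W_ext = qΔV = q(V_B − V_A).
At A: distance to the source charge is 1.60 m; V_A = kq₁/r = 2.63×10⁴ V.
At B: distance to the source charge is 0.0720 m; V_B = kq₁/r = 5.86×10⁵ V.
ΔV = V_B − V_A = 5.59×10⁵ V.
W_ext = qΔV = (-7.52×10⁻⁶ C)(5.59×10⁵ V) = -4.21 J.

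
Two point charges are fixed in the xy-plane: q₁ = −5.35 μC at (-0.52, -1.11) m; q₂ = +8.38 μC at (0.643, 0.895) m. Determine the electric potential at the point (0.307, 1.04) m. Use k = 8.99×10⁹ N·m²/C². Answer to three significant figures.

The total potential is the scalar sum of each charge's contribution, V = Σ kqᵢ/rᵢ.
Distances from the field point to each charge: r₁ = 2.30 m, r₂ = 0.366 m.
V = k[(-5.35×10⁻⁶)/(2.30) + (8.38×10⁻⁶)/(0.366)] = 1.85×10⁵ V.

1.85×10⁵ V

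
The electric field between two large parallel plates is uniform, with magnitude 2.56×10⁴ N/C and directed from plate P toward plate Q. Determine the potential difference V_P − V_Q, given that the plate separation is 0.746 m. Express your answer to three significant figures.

1.91×10⁴ V

In a uniform field, potential decreases in the direction of E: ΔV = −E·d for a displacement d parallel to E.
Going from Q to P is a displacement of 0.746 m opposite to the field, so V_P − V_Q = +Ed = 1.91×10⁴ V.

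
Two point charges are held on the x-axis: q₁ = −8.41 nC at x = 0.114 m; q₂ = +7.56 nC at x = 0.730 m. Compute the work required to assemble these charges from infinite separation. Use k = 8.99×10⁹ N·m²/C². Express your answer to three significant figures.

-9.28×10⁻⁷ J

The work to assemble the configuration equals its total potential energy, U = Σ kqᵢqⱼ/rᵢⱼ over all pairs.
Pair separations: r₁₂ = 0.616 m.
U = (-9.28×10⁻⁷) = -9.28×10⁻⁷ J.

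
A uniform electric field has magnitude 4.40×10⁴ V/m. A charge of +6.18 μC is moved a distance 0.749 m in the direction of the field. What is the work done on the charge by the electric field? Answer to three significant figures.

The potential change for a displacement 0.749 m in the direction of the field is ΔV = −Ed = -3.30×10⁴ V.
W_field = −qΔV = 0.204 J.

0.204 J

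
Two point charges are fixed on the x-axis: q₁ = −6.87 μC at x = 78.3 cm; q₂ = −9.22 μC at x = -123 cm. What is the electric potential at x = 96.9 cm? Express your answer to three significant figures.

The total potential is the scalar sum of each charge's contribution, V = Σ kqᵢ/rᵢ.
Distances from the field point to each charge: r₁ = 0.186 m, r₂ = 2.20 m.
V = k[(-6.87×10⁻⁶)/(0.186) + (-9.22×10⁻⁶)/(2.20)] = -3.70×10⁵ V.

-3.70×10⁵ V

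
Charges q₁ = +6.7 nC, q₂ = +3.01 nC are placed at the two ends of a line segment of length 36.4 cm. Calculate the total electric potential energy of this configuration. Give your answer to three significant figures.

4.98×10⁻⁷ J

The work to assemble the configuration equals its total potential energy, U = Σ kqᵢqⱼ/rᵢⱼ over all pairs.
The separation is r = 0.364 m.
U = (4.98×10⁻⁷) = 4.98×10⁻⁷ J.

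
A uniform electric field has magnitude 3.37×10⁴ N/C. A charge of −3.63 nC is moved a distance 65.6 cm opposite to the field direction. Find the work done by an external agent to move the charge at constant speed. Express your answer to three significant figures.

The potential change for a displacement 65.6 cm opposite to the field direction is ΔV = +Ed = 2.21×10⁴ V.
W_ext = qΔV = -8.02×10⁻⁵ J.

-8.02×10⁻⁵ J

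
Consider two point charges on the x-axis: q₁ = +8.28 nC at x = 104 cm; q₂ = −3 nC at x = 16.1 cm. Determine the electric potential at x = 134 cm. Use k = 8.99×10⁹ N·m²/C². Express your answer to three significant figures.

The total potential is the scalar sum of each charge's contribution, V = Σ kqᵢ/rᵢ.
Distances from the field point to each charge: r₁ = 0.300 m, r₂ = 1.18 m.
V = k[(8.28×10⁻⁹)/(0.300) + (-3.00×10⁻⁹)/(1.18)] = 225 V.

225 V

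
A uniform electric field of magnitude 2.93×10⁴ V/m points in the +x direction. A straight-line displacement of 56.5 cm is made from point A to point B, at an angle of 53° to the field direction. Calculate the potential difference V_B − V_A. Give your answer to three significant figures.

-9960 V

Only the component of displacement along E changes the potential: ΔV = −E·d·cosθ.
ΔV = −(2.93×10⁴ V/m)(0.565 m)cos53° = -9960 V.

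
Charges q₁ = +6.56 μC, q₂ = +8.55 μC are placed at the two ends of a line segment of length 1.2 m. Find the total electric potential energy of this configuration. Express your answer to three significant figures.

0.420 J

The assembly work is the sum of pairwise potential energies, U = Σ_{i<j} kqᵢqⱼ/rᵢⱼ.
The separation is r = 1.20 m.
U = (0.420) = 0.420 J.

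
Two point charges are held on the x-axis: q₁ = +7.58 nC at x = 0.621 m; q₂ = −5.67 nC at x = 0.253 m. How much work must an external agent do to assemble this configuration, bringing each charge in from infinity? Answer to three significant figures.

-1.05×10⁻⁶ J

The work to assemble the configuration equals its total potential energy, U = Σ kqᵢqⱼ/rᵢⱼ over all pairs.
Pair separations: r₁₂ = 0.368 m.
U = (-1.05×10⁻⁶) = -1.05×10⁻⁶ J.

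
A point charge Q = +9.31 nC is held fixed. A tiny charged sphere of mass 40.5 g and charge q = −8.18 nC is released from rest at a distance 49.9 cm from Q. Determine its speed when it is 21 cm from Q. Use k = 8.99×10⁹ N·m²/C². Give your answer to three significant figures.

Only the electrostatic force acts, so mechanical energy is conserved: ½mv² = U₁ − U₂ = kQq(1/r₁ − 1/r₂).
U₁ − U₂ = (8.99×10⁹ N·m²/C²)(9.31×10⁻⁹ C)(-8.18×10⁻⁹ C)(1/0.499 − 1/0.210) = 1.89×10⁻⁶ J.
v = √(2·1.89×10⁻⁶/0.0405) = 9.66×10⁻³ m/s.

9.66×10⁻³ m/s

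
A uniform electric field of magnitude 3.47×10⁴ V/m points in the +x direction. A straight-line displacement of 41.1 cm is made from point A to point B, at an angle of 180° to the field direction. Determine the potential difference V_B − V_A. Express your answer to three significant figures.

Only the component of displacement along E changes the potential: ΔV = −E·d·cosθ.
ΔV = −(3.47×10⁴ V/m)(0.411 m)cos180° = 1.43×10⁴ V.

1.43×10⁴ V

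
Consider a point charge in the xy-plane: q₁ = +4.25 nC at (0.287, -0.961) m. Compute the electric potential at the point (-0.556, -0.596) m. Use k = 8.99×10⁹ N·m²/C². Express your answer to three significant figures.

The total potential is the scalar sum of each charge's contribution, V = Σ kqᵢ/rᵢ.
Distances from the field point to each charge: r₁ = 0.919 m.
V = k[(4.25×10⁻⁹)/(0.919)] = 41.6 V.

41.6 V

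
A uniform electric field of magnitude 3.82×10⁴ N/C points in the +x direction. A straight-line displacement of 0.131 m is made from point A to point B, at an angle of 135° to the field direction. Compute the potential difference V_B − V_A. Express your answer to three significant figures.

Only the component of displacement along E changes the potential: ΔV = −E·d·cosθ.
ΔV = −(3.82×10⁴ V/m)(0.131 m)cos135° = 3540 V.

3540 V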